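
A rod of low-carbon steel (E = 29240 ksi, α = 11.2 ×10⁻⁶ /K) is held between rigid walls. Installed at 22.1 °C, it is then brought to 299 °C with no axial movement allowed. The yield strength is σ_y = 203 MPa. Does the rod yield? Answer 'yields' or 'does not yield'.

yields

E = 29240 ksi = 201.6 GPa.
ΔT = 276.9 K. Constrained thermal stress σ = E·α·ΔT = 201.6×10³ MPa × 11.2×10⁻⁶ × 276.9 = 625 MPa (compressive).
Compare to σ_y = 203 MPa: σ ≥ σ_y, so it yields.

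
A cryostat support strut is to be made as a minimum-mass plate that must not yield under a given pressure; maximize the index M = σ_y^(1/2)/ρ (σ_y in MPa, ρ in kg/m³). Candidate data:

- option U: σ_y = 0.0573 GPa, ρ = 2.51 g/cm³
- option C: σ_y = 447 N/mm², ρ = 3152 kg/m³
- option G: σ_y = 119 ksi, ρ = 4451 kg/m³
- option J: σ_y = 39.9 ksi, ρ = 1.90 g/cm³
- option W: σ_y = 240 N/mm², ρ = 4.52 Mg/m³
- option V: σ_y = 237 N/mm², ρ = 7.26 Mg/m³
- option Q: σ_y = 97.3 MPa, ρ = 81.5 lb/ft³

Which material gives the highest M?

After converting to SI:
  option U: σ_y = 57.30 MPa, ρ = 2510 kg/m³
  option C: σ_y = 447.0 MPa, ρ = 3152 kg/m³
  option G: σ_y = 820.5 MPa, ρ = 4451 kg/m³
  option J: σ_y = 275.1 MPa, ρ = 1900 kg/m³
  option W: σ_y = 240.0 MPa, ρ = 4520 kg/m³
  option V: σ_y = 237.0 MPa, ρ = 7260 kg/m³
  option Q: σ_y = 97.30 MPa, ρ = 1306 kg/m³
  option J: M = 8.73×10⁻³
  option Q: M = 7.56×10⁻³
  option C: M = 6.71×10⁻³
  option G: M = 6.44×10⁻³
  option W: M = 3.43×10⁻³
  option U: M = 3.02×10⁻³
  option V: M = 2.12×10⁻³
The maximum is for option J.

option J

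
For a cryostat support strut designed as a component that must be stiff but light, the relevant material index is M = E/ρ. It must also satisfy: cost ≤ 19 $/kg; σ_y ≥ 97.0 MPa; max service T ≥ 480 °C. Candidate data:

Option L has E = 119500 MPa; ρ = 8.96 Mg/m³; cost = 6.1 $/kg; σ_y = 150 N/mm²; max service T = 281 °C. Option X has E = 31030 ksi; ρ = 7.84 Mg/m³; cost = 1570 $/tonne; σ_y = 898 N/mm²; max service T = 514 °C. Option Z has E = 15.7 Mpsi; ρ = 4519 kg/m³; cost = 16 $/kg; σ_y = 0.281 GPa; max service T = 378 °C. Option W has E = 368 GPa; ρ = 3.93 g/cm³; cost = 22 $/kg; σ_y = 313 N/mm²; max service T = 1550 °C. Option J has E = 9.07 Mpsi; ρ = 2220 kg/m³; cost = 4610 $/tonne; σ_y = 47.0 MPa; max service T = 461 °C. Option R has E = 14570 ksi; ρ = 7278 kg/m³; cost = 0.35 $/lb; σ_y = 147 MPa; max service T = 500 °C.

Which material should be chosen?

Screen on constraints: cost ≤ 19 $/kg; σ_y ≥ 97.0 MPa; max service T ≥ 480 °C. Survivors: option X, option R.
Convert each candidate to consistent units, then evaluate M:
  option X: E = 213.9 GPa, ρ = 7840 kg/m³
  option R: E = 100.5 GPa, ρ = 7278 kg/m³
  option X: M = 27.3 MN·m/kg
  option R: M = 13.8 MN·m/kg
The maximum is for option X.

option X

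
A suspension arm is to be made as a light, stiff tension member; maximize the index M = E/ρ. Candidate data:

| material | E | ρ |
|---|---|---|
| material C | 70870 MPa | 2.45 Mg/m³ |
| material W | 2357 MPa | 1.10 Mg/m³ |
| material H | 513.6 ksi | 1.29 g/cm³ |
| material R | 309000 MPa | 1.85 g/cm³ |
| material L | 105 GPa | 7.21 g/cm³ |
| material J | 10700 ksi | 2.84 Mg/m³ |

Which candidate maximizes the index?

material R

After converting to SI:
  material C: E = 70.87 GPa, ρ = 2450 kg/m³
  material W: E = 2.357 GPa, ρ = 1100 kg/m³
  material H: E = 3.541 GPa, ρ = 1290 kg/m³
  material R: E = 309.0 GPa, ρ = 1850 kg/m³
  material L: E = 105.0 GPa, ρ = 7210 kg/m³
  material J: E = 73.77 GPa, ρ = 2840 kg/m³
  material R: M = 167 MN·m/kg
  material C: M = 28.9 MN·m/kg
  material J: M = 26.0 MN·m/kg
  material L: M = 14.6 MN·m/kg
  material H: M = 2.75 MN·m/kg
  material W: M = 2.14 MN·m/kg
Material R ranks first.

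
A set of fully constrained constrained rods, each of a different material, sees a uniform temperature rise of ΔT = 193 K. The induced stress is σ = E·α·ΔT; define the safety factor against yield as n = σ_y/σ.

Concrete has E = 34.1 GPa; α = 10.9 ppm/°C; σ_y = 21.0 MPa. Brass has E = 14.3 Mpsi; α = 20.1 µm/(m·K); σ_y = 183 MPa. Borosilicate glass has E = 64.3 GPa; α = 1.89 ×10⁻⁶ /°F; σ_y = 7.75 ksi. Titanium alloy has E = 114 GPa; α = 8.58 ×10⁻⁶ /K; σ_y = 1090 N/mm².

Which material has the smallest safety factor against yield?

concrete

In consistent units (E in GPa, α in ×10⁻⁶/K, σ_y in MPa):
  concrete: E = 34.10, α = 10.9, σ_y = 21.00 → σ = 71.7 MPa, n = 0.293
  brass: E = 98.60, α = 20.1, σ_y = 183.0 → σ = 382 MPa, n = 0.478
  borosilicate glass: E = 64.30, α = 3.40, σ_y = 53.43 → σ = 42.2 MPa, n = 1.27
  titanium alloy: E = 114.0, α = 8.58, σ_y = 1090 → σ = 189 MPa, n = 5.77
The minimum is concrete at n = 0.293.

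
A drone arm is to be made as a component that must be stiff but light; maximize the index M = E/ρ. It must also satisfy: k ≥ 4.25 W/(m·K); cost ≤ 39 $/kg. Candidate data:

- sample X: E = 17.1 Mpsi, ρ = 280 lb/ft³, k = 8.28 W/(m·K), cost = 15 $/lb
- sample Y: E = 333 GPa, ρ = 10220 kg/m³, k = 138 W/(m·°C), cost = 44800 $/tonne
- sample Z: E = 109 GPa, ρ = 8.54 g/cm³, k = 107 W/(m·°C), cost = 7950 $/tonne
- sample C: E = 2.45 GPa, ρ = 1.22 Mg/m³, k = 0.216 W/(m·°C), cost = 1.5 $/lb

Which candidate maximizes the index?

Screen on constraints: k ≥ 4.25 W/(m·K); cost ≤ 39 $/kg. Survivors: sample X, sample Z.
Convert each candidate to consistent units, then evaluate M:
  sample X: E = 117.9 GPa, ρ = 4485 kg/m³
  sample Z: E = 109.0 GPa, ρ = 8540 kg/m³
  sample X: M = 26.3 MN·m/kg
  sample Z: M = 12.8 MN·m/kg
Highest index: sample X.

sample X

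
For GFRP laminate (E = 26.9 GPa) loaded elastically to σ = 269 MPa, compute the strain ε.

ε = σ/E = 269 / 26900 = 0.0100.

0.0100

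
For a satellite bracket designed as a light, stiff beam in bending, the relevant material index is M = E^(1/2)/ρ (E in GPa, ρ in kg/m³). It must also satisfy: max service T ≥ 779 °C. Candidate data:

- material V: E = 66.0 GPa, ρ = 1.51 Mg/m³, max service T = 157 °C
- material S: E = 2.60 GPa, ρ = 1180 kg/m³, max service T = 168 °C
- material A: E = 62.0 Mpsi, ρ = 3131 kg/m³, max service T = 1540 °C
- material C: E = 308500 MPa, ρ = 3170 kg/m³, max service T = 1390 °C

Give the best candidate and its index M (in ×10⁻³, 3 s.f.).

Screen on constraints: max service T ≥ 779 °C. Survivors: material A, material C.
In SI units:
  material A: E = 427.5 GPa, ρ = 3131 kg/m³
  material C: E = 308.5 GPa, ρ = 3170 kg/m³
  material A: M = 6.60×10⁻³
  material C: M = 5.54×10⁻³
Material A ranks first.

material A, M = 6.60×10⁻³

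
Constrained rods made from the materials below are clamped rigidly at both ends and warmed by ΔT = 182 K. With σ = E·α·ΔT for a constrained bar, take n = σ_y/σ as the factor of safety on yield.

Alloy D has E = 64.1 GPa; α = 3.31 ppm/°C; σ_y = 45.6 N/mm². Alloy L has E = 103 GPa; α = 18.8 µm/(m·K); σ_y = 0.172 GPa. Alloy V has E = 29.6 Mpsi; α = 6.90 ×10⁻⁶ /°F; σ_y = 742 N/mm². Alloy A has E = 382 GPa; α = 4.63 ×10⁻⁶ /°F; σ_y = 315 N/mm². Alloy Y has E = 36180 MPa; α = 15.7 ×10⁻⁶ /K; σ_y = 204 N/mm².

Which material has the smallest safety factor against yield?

alloy L

Per material, after unit conversion:
  alloy D: E = 64.10, α = 3.31, σ_y = 45.60 → σ = 38.6 MPa, n = 1.18
  alloy L: E = 103.0, α = 18.8, σ_y = 172.0 → σ = 352 MPa, n = 0.488
  alloy V: E = 204.1, α = 12.4, σ_y = 742.0 → σ = 461 MPa, n = 1.61
  alloy A: E = 382.0, α = 8.33, σ_y = 315.0 → σ = 579 MPa, n = 0.544
  alloy Y: E = 36.18, α = 15.7, σ_y = 204.0 → σ = 103 MPa, n = 1.97
The minimum is alloy L at n = 0.488.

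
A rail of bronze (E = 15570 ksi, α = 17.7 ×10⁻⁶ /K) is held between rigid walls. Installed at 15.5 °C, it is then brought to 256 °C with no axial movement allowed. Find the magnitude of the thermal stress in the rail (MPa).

457 MPa

E = 15570 ksi = 107.4 GPa.
ΔT = 240.5 K. Constrained thermal stress σ = E·α·ΔT = 107.4×10³ MPa × 17.7×10⁻⁶ × 240.5 = 457 MPa (compressive).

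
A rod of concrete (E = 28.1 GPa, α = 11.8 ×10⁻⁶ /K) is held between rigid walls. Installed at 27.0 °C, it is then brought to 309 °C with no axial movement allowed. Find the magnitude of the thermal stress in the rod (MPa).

ΔT = 282.0 K. Constrained thermal stress σ = E·α·ΔT = 28.10×10³ MPa × 11.8×10⁻⁶ × 282.0 = 93.5 MPa (compressive).

93.5 MPa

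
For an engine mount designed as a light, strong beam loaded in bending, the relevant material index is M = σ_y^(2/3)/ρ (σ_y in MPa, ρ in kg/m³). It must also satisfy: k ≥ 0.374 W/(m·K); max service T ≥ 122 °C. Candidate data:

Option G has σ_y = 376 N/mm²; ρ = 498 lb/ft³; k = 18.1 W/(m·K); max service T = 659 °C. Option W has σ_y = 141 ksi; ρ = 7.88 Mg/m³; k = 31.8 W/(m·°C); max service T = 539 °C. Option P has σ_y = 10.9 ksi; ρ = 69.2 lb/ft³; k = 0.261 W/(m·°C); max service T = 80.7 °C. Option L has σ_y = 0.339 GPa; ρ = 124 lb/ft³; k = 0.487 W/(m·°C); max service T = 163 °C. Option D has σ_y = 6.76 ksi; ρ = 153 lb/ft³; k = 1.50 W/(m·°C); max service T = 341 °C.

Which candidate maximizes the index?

Screen on constraints: k ≥ 0.374 W/(m·K); max service T ≥ 122 °C. Survivors: option G, option W, option L, option D.
In SI units:
  option G: σ_y = 376.0 MPa, ρ = 7977 kg/m³
  option W: σ_y = 972.2 MPa, ρ = 7880 kg/m³
  option L: σ_y = 339.0 MPa, ρ = 1986 kg/m³
  option D: σ_y = 46.61 MPa, ρ = 2451 kg/m³
  option L: M = 24.5×10⁻³
  option W: M = 12.5×10⁻³
  option G: M = 6.53×10⁻³
  option D: M = 5.28×10⁻³
Highest index: option L.

option L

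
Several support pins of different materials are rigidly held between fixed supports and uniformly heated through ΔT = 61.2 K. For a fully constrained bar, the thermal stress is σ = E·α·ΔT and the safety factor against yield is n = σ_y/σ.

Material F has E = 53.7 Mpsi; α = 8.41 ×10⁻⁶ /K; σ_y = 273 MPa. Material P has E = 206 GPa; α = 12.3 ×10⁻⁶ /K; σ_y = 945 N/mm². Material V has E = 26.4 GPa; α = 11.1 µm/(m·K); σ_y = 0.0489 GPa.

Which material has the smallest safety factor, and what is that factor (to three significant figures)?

material F, n = 1.43

Per material, after unit conversion:
  material F: E = 370.2, α = 8.41, σ_y = 273.0 → σ = 191 MPa, n = 1.43
  material P: E = 206.0, α = 12.3, σ_y = 945.0 → σ = 155 MPa, n = 6.09
  material V: E = 26.40, α = 11.1, σ_y = 48.90 → σ = 17.9 MPa, n = 2.73
Smallest n: material F with n = 1.43.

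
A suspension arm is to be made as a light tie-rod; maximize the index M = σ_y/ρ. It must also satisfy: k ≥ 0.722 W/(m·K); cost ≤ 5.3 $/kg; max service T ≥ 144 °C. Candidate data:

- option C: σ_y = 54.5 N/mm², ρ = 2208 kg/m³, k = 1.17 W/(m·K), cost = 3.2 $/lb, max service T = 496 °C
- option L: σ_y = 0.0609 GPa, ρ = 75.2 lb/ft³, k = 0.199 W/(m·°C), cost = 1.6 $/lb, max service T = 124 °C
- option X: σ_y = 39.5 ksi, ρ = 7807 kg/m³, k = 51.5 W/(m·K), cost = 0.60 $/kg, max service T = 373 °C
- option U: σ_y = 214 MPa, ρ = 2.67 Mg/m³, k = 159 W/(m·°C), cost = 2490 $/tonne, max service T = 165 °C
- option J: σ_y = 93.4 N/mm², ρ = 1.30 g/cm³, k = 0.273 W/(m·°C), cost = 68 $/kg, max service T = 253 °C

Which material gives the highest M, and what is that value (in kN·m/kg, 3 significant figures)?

Screen on constraints: k ≥ 0.722 W/(m·K); cost ≤ 5.3 $/kg; max service T ≥ 144 °C. Survivors: option X, option U.
In SI units:
  option X: σ_y = 272.3 MPa, ρ = 7807 kg/m³
  option U: σ_y = 214.0 MPa, ρ = 2670 kg/m³
  option U: M = 80.1 kN·m/kg
  option X: M = 34.9 kN·m/kg
Option U ranks first.

option U, M = 80.1 kN·m/kg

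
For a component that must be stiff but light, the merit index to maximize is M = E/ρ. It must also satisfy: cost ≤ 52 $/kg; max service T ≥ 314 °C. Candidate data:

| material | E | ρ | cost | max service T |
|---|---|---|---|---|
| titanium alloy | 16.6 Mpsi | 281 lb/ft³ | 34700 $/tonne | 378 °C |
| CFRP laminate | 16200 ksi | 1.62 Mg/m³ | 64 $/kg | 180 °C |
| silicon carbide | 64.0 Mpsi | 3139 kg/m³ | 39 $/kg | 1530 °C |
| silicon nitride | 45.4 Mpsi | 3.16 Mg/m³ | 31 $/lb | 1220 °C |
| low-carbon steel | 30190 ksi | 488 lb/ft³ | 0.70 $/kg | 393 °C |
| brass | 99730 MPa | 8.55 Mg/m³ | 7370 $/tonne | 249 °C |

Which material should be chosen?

Screen on constraints: cost ≤ 52 $/kg; max service T ≥ 314 °C. Survivors: titanium alloy, silicon carbide, low-carbon steel.
Convert each candidate to consistent units, then evaluate M:
  titanium alloy: E = 114.5 GPa, ρ = 4501 kg/m³
  silicon carbide: E = 441.3 GPa, ρ = 3139 kg/m³
  low-carbon steel: E = 208.2 GPa, ρ = 7817 kg/m³
  silicon carbide: M = 141 MN·m/kg
  low-carbon steel: M = 26.6 MN·m/kg
  titanium alloy: M = 25.4 MN·m/kg
Silicon carbide has the largest M.

silicon carbide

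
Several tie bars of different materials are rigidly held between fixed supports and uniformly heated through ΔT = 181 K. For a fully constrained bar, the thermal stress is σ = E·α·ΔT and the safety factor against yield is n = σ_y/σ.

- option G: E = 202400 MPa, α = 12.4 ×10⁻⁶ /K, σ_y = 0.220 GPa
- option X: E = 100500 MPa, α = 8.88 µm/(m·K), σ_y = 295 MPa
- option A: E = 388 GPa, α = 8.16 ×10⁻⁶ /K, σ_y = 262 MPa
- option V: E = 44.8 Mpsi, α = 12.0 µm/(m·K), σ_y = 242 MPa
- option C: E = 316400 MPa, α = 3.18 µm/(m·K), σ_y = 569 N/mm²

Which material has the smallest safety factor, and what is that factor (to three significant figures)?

option V, n = 0.361

Per material, after unit conversion:
  option G: E = 202.4, α = 12.4, σ_y = 220.0 → σ = 454 MPa, n = 0.484
  option X: E = 100.5, α = 8.88, σ_y = 295.0 → σ = 162 MPa, n = 1.83
  option A: E = 388.0, α = 8.16, σ_y = 262.0 → σ = 573 MPa, n = 0.457
  option V: E = 308.9, α = 12.0, σ_y = 242.0 → σ = 671 MPa, n = 0.361
  option C: E = 316.4, α = 3.18, σ_y = 569.0 → σ = 182 MPa, n = 3.12
The minimum is option V at n = 0.361.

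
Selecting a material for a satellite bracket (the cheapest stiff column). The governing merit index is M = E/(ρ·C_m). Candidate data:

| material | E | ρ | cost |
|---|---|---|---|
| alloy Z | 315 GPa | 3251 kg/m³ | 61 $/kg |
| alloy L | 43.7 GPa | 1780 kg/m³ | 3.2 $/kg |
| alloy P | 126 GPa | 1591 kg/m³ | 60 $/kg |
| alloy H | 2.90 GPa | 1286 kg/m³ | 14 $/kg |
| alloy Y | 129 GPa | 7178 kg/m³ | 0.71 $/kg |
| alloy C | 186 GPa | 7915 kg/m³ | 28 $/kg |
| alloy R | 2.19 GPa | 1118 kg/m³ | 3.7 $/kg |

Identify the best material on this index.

Computing M directly (units already consistent):
  alloy Y: M = 25.3 MN·m per $
  alloy L: M = 7.67 MN·m per $
  alloy Z: M = 1.59 MN·m per $
  alloy P: M = 1.32 MN·m per $
  alloy C: M = 0.839 MN·m per $
  alloy R: M = 0.529 MN·m per $
  alloy H: M = 0.161 MN·m per $
Alloy Y has the largest M.

alloy Y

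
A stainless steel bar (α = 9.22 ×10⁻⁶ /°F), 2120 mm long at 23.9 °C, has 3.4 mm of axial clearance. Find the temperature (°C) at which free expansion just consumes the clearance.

α = 9.22×10⁻⁶/°F × 9/5 = 16.6×10⁻⁶/K.
α·L₀·ΔT = 3.4 mm ⇒ ΔT = 3.4 / (16.6×10⁻⁶ × 2120.0) = 96.64 K.
T = 23.9 + 96.64 = 120.5 °C.

121 °C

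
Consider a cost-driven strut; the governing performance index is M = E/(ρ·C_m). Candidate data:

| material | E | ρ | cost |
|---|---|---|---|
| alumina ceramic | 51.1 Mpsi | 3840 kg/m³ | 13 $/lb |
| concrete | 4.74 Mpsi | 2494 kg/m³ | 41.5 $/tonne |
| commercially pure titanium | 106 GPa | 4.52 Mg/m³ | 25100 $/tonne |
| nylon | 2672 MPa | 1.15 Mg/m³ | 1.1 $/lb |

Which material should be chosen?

concrete

After converting to SI:
  alumina ceramic: E = 352.3 GPa, ρ = 3840 kg/m³, cost = 28.66 $/kg
  concrete: E = 32.68 GPa, ρ = 2494 kg/m³, cost = 0.04150 $/kg
  commercially pure titanium: E = 106.0 GPa, ρ = 4520 kg/m³, cost = 25.10 $/kg
  nylon: E = 2.672 GPa, ρ = 1150 kg/m³, cost = 2.425 $/kg
  concrete: M = 316 MN·m per $
  alumina ceramic: M = 3.20 MN·m per $
  nylon: M = 0.958 MN·m per $
  commercially pure titanium: M = 0.934 MN·m per $
Concrete ranks first.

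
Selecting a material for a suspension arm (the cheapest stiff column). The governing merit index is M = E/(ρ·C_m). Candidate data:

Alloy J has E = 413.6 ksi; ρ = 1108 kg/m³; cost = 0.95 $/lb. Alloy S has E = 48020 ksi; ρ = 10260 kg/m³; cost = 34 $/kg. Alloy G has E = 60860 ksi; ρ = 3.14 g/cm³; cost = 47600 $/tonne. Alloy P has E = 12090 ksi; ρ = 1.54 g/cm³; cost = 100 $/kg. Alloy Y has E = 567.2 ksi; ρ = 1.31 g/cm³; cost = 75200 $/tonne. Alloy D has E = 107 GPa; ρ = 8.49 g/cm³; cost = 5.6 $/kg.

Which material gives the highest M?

Putting every candidate on a common basis:
  alloy J: E = 2.852 GPa, ρ = 1108 kg/m³, cost = 2.094 $/kg
  alloy S: E = 331.1 GPa, ρ = 10260 kg/m³, cost = 34.00 $/kg
  alloy G: E = 419.6 GPa, ρ = 3140 kg/m³, cost = 47.60 $/kg
  alloy P: E = 83.36 GPa, ρ = 1540 kg/m³, cost = 100.0 $/kg
  alloy Y: E = 3.911 GPa, ρ = 1310 kg/m³, cost = 75.20 $/kg
  alloy D: E = 107.0 GPa, ρ = 8490 kg/m³, cost = 5.600 $/kg
  alloy G: M = 2.81 MN·m per $
  alloy D: M = 2.25 MN·m per $
  alloy J: M = 1.23 MN·m per $
  alloy S: M = 0.949 MN·m per $
  alloy P: M = 0.541 MN·m per $
  alloy Y: M = 0.0397 MN·m per $
Highest index: alloy G.

alloy G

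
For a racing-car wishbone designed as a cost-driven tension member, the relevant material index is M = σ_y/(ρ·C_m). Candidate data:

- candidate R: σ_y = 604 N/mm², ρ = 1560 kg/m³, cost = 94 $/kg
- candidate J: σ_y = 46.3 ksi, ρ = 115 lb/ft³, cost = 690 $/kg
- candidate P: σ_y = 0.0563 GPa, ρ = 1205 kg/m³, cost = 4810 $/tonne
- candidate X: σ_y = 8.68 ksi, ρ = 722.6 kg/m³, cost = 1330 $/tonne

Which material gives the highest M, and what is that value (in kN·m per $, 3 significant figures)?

Normalizing units and computing the index:
  candidate R: σ_y = 604.0 MPa, ρ = 1560 kg/m³, cost = 94.00 $/kg
  candidate J: σ_y = 319.2 MPa, ρ = 1842 kg/m³, cost = 690.0 $/kg
  candidate P: σ_y = 56.30 MPa, ρ = 1205 kg/m³, cost = 4.810 $/kg
  candidate X: σ_y = 59.85 MPa, ρ = 722.6 kg/m³, cost = 1.330 $/kg
  candidate X: M = 62.3 kN·m per $
  candidate P: M = 9.71 kN·m per $
  candidate R: M = 4.12 kN·m per $
  candidate J: M = 0.251 kN·m per $
Candidate X has the largest M.

candidate X, M = 62.3 kN·m per $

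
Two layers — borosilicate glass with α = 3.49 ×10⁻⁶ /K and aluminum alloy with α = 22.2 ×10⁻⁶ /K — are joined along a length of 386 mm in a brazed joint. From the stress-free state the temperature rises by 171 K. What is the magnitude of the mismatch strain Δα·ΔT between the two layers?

3.20×10⁻³

Δα = |3.49 − 22.2|×10⁻⁶/K = 18.7×10⁻⁶/K.
Mismatch strain = Δα·ΔT = 18.7×10⁻⁶ × 171.0 = 3.20×10⁻³.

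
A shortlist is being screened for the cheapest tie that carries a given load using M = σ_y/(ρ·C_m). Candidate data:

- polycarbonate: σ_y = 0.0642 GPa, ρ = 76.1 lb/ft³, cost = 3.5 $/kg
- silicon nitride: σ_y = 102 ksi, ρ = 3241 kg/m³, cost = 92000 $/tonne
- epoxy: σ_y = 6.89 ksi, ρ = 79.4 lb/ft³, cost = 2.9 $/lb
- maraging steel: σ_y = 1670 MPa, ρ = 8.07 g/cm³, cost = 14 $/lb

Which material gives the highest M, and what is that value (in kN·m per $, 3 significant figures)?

polycarbonate, M = 15.0 kN·m per $

In SI units:
  polycarbonate: σ_y = 64.20 MPa, ρ = 1219 kg/m³, cost = 3.500 $/kg
  silicon nitride: σ_y = 703.3 MPa, ρ = 3241 kg/m³, cost = 92.00 $/kg
  epoxy: σ_y = 47.50 MPa, ρ = 1272 kg/m³, cost = 6.393 $/kg
  maraging steel: σ_y = 1670 MPa, ρ = 8070 kg/m³, cost = 30.86 $/kg
  polycarbonate: M = 15.0 kN·m per $
  maraging steel: M = 6.70 kN·m per $
  epoxy: M = 5.84 kN·m per $
  silicon nitride: M = 2.36 kN·m per $
Highest index: polycarbonate.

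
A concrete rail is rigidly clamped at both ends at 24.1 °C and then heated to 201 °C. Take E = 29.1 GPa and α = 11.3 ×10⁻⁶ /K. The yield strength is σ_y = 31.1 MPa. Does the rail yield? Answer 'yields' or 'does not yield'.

ΔT = 176.9 K. Constrained thermal stress σ = E·α·ΔT = 29.10×10³ MPa × 11.3×10⁻⁶ × 176.9 = 58.2 MPa (compressive).
Compare to σ_y = 31.1 MPa: σ ≥ σ_y, so it yields.

yields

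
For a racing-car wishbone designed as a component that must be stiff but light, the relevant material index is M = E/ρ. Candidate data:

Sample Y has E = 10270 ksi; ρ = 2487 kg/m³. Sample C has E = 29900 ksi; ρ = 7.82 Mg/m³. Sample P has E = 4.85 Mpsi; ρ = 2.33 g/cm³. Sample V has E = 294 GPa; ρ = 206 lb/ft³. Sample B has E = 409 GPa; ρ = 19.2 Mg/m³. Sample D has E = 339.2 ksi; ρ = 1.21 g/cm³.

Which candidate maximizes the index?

Putting every candidate on a common basis:
  sample Y: E = 70.81 GPa, ρ = 2487 kg/m³
  sample C: E = 206.2 GPa, ρ = 7820 kg/m³
  sample P: E = 33.44 GPa, ρ = 2330 kg/m³
  sample V: E = 294.0 GPa, ρ = 3300 kg/m³
  sample B: E = 409.0 GPa, ρ = 19200 kg/m³
  sample D: E = 2.339 GPa, ρ = 1210 kg/m³
  sample V: M = 89.1 MN·m/kg
  sample Y: M = 28.5 MN·m/kg
  sample C: M = 26.4 MN·m/kg
  sample B: M = 21.3 MN·m/kg
  sample P: M = 14.4 MN·m/kg
  sample D: M = 1.93 MN·m/kg
Sample V ranks first.

sample V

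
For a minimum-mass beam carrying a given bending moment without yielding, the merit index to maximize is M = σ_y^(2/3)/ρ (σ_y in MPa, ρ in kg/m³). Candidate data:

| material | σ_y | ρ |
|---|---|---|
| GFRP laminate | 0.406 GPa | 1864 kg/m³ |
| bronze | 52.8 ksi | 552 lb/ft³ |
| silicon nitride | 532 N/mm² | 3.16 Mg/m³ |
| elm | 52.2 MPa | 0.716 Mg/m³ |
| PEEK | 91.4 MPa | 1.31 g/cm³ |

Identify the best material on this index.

GFRP laminate

In SI units:
  GFRP laminate: σ_y = 406.0 MPa, ρ = 1864 kg/m³
  bronze: σ_y = 364.0 MPa, ρ = 8842 kg/m³
  silicon nitride: σ_y = 532.0 MPa, ρ = 3160 kg/m³
  elm: σ_y = 52.20 MPa, ρ = 716.0 kg/m³
  PEEK: σ_y = 91.40 MPa, ρ = 1310 kg/m³
  GFRP laminate: M = 29.4×10⁻³
  silicon nitride: M = 20.8×10⁻³
  elm: M = 19.5×10⁻³
  PEEK: M = 15.5×10⁻³
  bronze: M = 5.77×10⁻³
GFRP laminate ranks first.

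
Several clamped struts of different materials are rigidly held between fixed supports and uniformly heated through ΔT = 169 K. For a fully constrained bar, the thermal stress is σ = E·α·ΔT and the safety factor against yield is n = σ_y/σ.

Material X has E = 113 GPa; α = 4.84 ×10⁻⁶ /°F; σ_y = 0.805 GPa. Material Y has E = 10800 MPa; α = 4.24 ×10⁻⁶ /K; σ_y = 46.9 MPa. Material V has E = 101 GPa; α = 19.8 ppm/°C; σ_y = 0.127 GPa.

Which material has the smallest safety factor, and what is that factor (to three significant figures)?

material V, n = 0.376

In consistent units (E in GPa, α in ×10⁻⁶/K, σ_y in MPa):
  material X: E = 113.0, α = 8.71, σ_y = 805.0 → σ = 166 MPa, n = 4.84
  material Y: E = 10.80, α = 4.24, σ_y = 46.90 → σ = 7.74 MPa, n = 6.06
  material V: E = 101.0, α = 19.8, σ_y = 127.0 → σ = 338 MPa, n = 0.376
Material V has the lowest safety factor, n = 0.376.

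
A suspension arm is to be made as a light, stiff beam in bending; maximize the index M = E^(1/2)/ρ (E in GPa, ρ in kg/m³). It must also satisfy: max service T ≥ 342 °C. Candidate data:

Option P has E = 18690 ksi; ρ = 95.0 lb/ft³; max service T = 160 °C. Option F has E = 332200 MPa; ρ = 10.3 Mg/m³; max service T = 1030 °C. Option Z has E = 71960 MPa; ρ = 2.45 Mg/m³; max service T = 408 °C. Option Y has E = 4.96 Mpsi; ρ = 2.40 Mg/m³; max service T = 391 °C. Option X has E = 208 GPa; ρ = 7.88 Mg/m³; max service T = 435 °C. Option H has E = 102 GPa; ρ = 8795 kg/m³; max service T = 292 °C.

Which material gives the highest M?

Screen on constraints: max service T ≥ 342 °C. Survivors: option F, option Z, option Y, option X.
Putting every candidate on a common basis:
  option F: E = 332.2 GPa, ρ = 10300 kg/m³
  option Z: E = 71.96 GPa, ρ = 2450 kg/m³
  option Y: E = 34.20 GPa, ρ = 2400 kg/m³
  option X: E = 208.0 GPa, ρ = 7880 kg/m³
  option Z: M = 3.46×10⁻³
  option Y: M = 2.44×10⁻³
  option X: M = 1.83×10⁻³
  option F: M = 1.77×10⁻³
Highest index: option Z.

option Z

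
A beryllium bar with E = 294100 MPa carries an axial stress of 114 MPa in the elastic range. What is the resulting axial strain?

E = 294100 MPa = 294.1 GPa = 294100 MPa.
ε = σ/E = 114 / 294100 = 3.88×10⁻⁴.

3.88×10⁻⁴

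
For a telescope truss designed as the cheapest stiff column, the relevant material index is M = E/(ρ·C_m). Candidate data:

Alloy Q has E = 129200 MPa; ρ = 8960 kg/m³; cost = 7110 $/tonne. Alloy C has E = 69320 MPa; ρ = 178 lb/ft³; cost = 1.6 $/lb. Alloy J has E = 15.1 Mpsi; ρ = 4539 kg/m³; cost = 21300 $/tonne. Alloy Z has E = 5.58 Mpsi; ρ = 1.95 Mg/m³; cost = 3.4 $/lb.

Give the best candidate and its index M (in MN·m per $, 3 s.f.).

alloy C, M = 6.89 MN·m per $

Putting every candidate on a common basis:
  alloy Q: E = 129.2 GPa, ρ = 8960 kg/m³, cost = 7.110 $/kg
  alloy C: E = 69.32 GPa, ρ = 2851 kg/m³, cost = 3.527 $/kg
  alloy J: E = 104.1 GPa, ρ = 4539 kg/m³, cost = 21.30 $/kg
  alloy Z: E = 38.47 GPa, ρ = 1950 kg/m³, cost = 7.496 $/kg
  alloy C: M = 6.89 MN·m per $
  alloy Z: M = 2.63 MN·m per $
  alloy Q: M = 2.03 MN·m per $
  alloy J: M = 1.08 MN·m per $
Highest index: alloy C.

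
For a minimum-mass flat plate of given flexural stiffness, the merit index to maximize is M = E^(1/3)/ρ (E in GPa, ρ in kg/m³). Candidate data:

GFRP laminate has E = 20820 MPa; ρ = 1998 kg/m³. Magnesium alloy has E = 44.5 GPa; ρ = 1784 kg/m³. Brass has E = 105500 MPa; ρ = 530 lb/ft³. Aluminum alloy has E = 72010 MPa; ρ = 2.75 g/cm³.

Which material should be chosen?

Putting every candidate on a common basis:
  GFRP laminate: E = 20.82 GPa, ρ = 1998 kg/m³
  magnesium alloy: E = 44.50 GPa, ρ = 1784 kg/m³
  brass: E = 105.5 GPa, ρ = 8490 kg/m³
  aluminum alloy: E = 72.01 GPa, ρ = 2750 kg/m³
  magnesium alloy: M = 1.99×10⁻³
  aluminum alloy: M = 1.51×10⁻³
  GFRP laminate: M = 1.38×10⁻³
  brass: M = 0.557×10⁻³
Highest index: magnesium alloy.

magnesium alloy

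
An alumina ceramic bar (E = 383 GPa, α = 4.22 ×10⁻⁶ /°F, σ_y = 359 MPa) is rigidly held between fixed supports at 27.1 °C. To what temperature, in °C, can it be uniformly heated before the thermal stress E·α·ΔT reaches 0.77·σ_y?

α = 4.22×10⁻⁶/°F × 9/5 = 7.60×10⁻⁶/K.
E·α·ΔT = 276.4 MPa ⇒ ΔT = 276.4 / (383.0×10³ × 7.60×10⁻⁶) = 95.02 K.
T = 27.1 + 95.02 = 122.1 °C.

122 °C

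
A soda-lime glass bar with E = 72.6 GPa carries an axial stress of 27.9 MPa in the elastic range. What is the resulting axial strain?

ε = σ/E = 27.9 / 72600 = 3.84×10⁻⁴.

3.84×10⁻⁴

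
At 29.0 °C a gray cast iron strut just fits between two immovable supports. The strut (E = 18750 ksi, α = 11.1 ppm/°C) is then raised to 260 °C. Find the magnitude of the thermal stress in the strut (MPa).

E = 18750 ksi = 129.3 GPa.
ΔT = 231.0 K. Constrained thermal stress σ = E·α·ΔT = 129.3×10³ MPa × 11.1×10⁻⁶ × 231.0 = 331 MPa (compressive).

331 MPa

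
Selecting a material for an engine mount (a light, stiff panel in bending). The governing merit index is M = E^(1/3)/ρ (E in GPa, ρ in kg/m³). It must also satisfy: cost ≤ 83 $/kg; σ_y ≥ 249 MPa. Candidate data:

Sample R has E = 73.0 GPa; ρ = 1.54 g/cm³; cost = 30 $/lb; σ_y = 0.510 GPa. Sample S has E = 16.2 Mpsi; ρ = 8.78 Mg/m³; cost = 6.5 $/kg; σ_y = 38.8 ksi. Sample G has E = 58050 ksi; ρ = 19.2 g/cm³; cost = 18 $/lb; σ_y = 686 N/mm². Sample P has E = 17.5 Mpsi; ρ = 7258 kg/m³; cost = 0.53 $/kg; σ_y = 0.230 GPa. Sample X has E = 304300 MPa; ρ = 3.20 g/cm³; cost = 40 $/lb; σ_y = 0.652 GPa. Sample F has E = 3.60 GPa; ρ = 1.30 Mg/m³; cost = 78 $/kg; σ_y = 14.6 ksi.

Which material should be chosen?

Screen on constraints: cost ≤ 83 $/kg; σ_y ≥ 249 MPa. Survivors: sample R, sample S, sample G.
In SI units:
  sample R: E = 73.00 GPa, ρ = 1540 kg/m³
  sample S: E = 111.7 GPa, ρ = 8780 kg/m³
  sample G: E = 400.2 GPa, ρ = 19200 kg/m³
  sample R: M = 2.71×10⁻³
  sample S: M = 0.549×10⁻³
  sample G: M = 0.384×10⁻³
The maximum is for sample R.

sample R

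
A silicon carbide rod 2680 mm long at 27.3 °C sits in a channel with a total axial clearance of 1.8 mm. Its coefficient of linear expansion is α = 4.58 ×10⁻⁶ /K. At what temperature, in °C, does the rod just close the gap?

α·L₀·ΔT = 1.8 mm ⇒ ΔT = 1.8 / (4.58×10⁻⁶ × 2680.0) = 146.6 K.
T = 27.3 + 146.6 = 173.9 °C.

174 °C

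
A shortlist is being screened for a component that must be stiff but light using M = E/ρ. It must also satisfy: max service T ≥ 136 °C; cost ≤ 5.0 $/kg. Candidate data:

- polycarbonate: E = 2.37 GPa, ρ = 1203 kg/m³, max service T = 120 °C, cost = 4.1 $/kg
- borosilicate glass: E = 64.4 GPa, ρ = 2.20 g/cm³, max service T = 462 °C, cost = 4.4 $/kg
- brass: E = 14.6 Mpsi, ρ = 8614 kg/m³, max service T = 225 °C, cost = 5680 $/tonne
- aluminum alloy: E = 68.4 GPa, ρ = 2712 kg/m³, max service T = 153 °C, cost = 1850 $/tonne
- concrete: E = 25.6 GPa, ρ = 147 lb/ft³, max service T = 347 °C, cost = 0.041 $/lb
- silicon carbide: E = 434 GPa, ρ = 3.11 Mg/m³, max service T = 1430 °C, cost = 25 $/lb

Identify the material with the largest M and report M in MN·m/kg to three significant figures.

Screen on constraints: max service T ≥ 136 °C; cost ≤ 5.0 $/kg. Survivors: borosilicate glass, aluminum alloy, concrete.
Putting every candidate on a common basis:
  borosilicate glass: E = 64.40 GPa, ρ = 2200 kg/m³
  aluminum alloy: E = 68.40 GPa, ρ = 2712 kg/m³
  concrete: E = 25.60 GPa, ρ = 2355 kg/m³
  borosilicate glass: M = 29.3 MN·m/kg
  aluminum alloy: M = 25.2 MN·m/kg
  concrete: M = 10.9 MN·m/kg
Borosilicate glass has the largest M.

borosilicate glass, M = 29.3 MN·m/kg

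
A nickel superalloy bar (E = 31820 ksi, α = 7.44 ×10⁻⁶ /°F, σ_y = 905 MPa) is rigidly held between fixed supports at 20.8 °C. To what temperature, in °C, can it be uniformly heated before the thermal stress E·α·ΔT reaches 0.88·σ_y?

292 °C

E = 31820 ksi = 219.4 GPa.
α = 7.44×10⁻⁶/°F × 9/5 = 13.4×10⁻⁶/K.
E·α·ΔT = 796.4 MPa ⇒ ΔT = 796.4 / (219.4×10³ × 13.4×10⁻⁶) = 271.1 K.
T = 20.8 + 271.1 = 291.9 °C.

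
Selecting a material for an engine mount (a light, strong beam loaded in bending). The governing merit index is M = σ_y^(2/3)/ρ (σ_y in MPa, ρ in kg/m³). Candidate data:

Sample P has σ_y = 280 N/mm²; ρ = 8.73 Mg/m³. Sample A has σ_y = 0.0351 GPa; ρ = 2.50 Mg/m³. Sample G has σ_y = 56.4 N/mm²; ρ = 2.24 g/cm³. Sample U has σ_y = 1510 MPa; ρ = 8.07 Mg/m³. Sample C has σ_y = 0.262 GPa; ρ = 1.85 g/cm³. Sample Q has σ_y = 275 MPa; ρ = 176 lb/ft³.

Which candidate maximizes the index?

sample C

After converting to SI:
  sample P: σ_y = 280.0 MPa, ρ = 8730 kg/m³
  sample A: σ_y = 35.10 MPa, ρ = 2500 kg/m³
  sample G: σ_y = 56.40 MPa, ρ = 2240 kg/m³
  sample U: σ_y = 1510 MPa, ρ = 8070 kg/m³
  sample C: σ_y = 262.0 MPa, ρ = 1850 kg/m³
  sample Q: σ_y = 275.0 MPa, ρ = 2819 kg/m³
  sample C: M = 22.1×10⁻³
  sample U: M = 16.3×10⁻³
  sample Q: M = 15.0×10⁻³
  sample G: M = 6.57×10⁻³
  sample P: M = 4.90×10⁻³
  sample A: M = 4.29×10⁻³
Highest index: sample C.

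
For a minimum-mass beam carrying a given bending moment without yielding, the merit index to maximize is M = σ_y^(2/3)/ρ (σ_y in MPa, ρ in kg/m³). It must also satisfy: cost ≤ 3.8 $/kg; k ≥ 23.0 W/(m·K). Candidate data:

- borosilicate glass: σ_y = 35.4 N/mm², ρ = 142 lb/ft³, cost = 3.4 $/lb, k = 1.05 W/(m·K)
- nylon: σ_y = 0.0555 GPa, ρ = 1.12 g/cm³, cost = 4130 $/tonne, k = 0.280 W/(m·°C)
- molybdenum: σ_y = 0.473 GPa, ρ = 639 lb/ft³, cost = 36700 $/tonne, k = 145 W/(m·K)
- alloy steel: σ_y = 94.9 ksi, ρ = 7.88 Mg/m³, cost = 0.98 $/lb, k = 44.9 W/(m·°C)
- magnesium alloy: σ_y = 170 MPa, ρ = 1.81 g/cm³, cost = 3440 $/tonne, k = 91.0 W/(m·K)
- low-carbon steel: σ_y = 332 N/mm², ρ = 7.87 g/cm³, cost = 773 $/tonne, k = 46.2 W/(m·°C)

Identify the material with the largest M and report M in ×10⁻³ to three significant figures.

magnesium alloy, M = 17.0×10⁻³

Screen on constraints: cost ≤ 3.8 $/kg; k ≥ 23.0 W/(m·K). Survivors: alloy steel, magnesium alloy, low-carbon steel.
After converting to SI:
  alloy steel: σ_y = 654.3 MPa, ρ = 7880 kg/m³
  magnesium alloy: σ_y = 170.0 MPa, ρ = 1810 kg/m³
  low-carbon steel: σ_y = 332.0 MPa, ρ = 7870 kg/m³
  magnesium alloy: M = 17.0×10⁻³
  alloy steel: M = 9.56×10⁻³
  low-carbon steel: M = 6.09×10⁻³
Highest index: magnesium alloy.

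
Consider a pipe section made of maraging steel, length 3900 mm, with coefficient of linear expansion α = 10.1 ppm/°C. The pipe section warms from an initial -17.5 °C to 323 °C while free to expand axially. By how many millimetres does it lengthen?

ΔT = 323 − (-17.5) = 340.5 K.
ΔL = α·L₀·ΔT = 10.1×10⁻⁶ × 3900 mm × 340.5 K = 13.4 mm.

13.4 mm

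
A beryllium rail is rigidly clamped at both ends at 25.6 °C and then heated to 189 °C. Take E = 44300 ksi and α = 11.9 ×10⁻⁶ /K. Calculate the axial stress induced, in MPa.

E = 44300 ksi = 305.4 GPa.
ΔT = 163.4 K. Constrained thermal stress σ = E·α·ΔT = 305.4×10³ MPa × 11.9×10⁻⁶ × 163.4 = 594 MPa (compressive).

594 MPa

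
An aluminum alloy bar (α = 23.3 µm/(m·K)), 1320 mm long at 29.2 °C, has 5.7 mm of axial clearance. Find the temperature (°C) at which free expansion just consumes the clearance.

α·L₀·ΔT = 5.7 mm ⇒ ΔT = 5.7 / (23.3×10⁻⁶ × 1320.0) = 185.3 K.
T = 29.2 + 185.3 = 214.5 °C.

215 °C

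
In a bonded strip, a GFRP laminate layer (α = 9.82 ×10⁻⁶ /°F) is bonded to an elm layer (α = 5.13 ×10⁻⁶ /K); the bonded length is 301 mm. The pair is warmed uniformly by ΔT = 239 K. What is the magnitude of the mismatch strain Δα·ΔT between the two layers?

GFRP laminate: α = 9.82×10⁻⁶/°F × 9/5 = 17.7×10⁻⁶/K.
Δα = |17.7 − 5.13|×10⁻⁶/K = 12.5×10⁻⁶/K.
Mismatch strain = Δα·ΔT = 12.5×10⁻⁶ × 239.0 = 3.00×10⁻³.

3.00×10⁻³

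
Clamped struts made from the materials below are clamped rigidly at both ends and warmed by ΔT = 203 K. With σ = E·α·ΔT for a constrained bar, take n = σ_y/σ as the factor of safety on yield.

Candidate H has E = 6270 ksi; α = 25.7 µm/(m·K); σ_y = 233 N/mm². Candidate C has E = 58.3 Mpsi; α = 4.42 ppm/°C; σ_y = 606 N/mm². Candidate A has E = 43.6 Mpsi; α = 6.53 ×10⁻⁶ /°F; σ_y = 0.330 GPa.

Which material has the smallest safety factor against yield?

candidate A

In consistent units (E in GPa, α in ×10⁻⁶/K, σ_y in MPa):
  candidate H: E = 43.23, α = 25.7, σ_y = 233.0 → σ = 226 MPa, n = 1.03
  candidate C: E = 402.0, α = 4.42, σ_y = 606.0 → σ = 361 MPa, n = 1.68
  candidate A: E = 300.6, α = 11.8, σ_y = 330.0 → σ = 717 MPa, n = 0.460
Smallest n: candidate A with n = 0.460.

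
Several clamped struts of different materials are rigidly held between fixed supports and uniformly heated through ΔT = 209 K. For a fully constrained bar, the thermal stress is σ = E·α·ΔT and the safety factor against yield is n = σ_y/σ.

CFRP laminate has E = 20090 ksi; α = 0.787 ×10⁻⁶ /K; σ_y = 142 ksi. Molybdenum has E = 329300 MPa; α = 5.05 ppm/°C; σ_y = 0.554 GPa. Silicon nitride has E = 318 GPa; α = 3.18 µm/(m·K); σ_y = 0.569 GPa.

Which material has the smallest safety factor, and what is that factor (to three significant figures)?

In consistent units (E in GPa, α in ×10⁻⁶/K, σ_y in MPa):
  CFRP laminate: E = 138.5, α = 0.787, σ_y = 979.1 → σ = 22.8 MPa, n = 43.0
  molybdenum: E = 329.3, α = 5.05, σ_y = 554.0 → σ = 348 MPa, n = 1.59
  silicon nitride: E = 318.0, α = 3.18, σ_y = 569.0 → σ = 211 MPa, n = 2.69
Smallest n: molybdenum with n = 1.59.

molybdenum, n = 1.59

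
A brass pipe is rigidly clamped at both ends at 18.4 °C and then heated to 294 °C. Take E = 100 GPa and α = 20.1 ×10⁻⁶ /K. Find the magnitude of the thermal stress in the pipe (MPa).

ΔT = 275.6 K. Constrained thermal stress σ = E·α·ΔT = 100.0×10³ MPa × 20.1×10⁻⁶ × 275.6 = 554 MPa (compressive).

554 MPa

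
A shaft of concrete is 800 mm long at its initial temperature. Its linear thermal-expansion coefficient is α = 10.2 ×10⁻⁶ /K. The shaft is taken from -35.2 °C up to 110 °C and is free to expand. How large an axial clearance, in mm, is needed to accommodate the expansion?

1.18 mm

ΔT = 110 − (-35.2) = 145.2 K.
ΔL = α·L₀·ΔT = 10.2×10⁻⁶ × 800 mm × 145.2 K = 1.18 mm.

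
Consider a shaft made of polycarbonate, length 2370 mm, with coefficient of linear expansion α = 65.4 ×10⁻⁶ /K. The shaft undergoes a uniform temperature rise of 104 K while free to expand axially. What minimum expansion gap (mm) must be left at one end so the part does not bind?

ΔL = α·L₀·ΔT = 65.4×10⁻⁶ × 2370 mm × 104.0 K = 16.1 mm.

16.1 mm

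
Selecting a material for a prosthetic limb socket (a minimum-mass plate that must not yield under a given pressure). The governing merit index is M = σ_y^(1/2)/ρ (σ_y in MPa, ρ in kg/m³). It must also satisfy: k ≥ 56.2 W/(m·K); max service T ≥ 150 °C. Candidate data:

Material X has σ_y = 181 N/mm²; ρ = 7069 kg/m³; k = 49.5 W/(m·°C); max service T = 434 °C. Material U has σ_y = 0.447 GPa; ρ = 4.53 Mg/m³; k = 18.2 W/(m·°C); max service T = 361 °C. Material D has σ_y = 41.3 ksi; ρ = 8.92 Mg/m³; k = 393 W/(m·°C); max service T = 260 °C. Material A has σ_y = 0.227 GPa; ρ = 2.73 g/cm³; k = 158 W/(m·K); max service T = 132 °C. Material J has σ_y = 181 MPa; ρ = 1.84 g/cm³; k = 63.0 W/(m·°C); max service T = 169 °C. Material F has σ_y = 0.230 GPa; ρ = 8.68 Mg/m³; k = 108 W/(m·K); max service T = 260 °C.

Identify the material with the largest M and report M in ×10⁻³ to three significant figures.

material J, M = 7.31×10⁻³

Screen on constraints: k ≥ 56.2 W/(m·K); max service T ≥ 150 °C. Survivors: material D, material J, material F.
After converting to SI:
  material D: σ_y = 284.8 MPa, ρ = 8920 kg/m³
  material J: σ_y = 181.0 MPa, ρ = 1840 kg/m³
  material F: σ_y = 230.0 MPa, ρ = 8680 kg/m³
  material J: M = 7.31×10⁻³
  material D: M = 1.89×10⁻³
  material F: M = 1.75×10⁻³
The maximum is for material J.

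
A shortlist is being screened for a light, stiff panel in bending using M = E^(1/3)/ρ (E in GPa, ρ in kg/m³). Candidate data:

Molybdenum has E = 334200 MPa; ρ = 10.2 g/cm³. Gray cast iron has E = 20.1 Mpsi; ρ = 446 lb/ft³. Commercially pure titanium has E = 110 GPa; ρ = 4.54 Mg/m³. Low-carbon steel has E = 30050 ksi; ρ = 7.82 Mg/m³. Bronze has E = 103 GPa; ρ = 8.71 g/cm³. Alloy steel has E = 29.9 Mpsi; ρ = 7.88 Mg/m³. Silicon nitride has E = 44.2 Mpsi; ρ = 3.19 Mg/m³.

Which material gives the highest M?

In SI units:
  molybdenum: E = 334.2 GPa, ρ = 10200 kg/m³
  gray cast iron: E = 138.6 GPa, ρ = 7144 kg/m³
  commercially pure titanium: E = 110.0 GPa, ρ = 4540 kg/m³
  low-carbon steel: E = 207.2 GPa, ρ = 7820 kg/m³
  bronze: E = 103.0 GPa, ρ = 8710 kg/m³
  alloy steel: E = 206.2 GPa, ρ = 7880 kg/m³
  silicon nitride: E = 304.7 GPa, ρ = 3190 kg/m³
  silicon nitride: M = 2.11×10⁻³
  commercially pure titanium: M = 1.06×10⁻³
  low-carbon steel: M = 0.757×10⁻³
  alloy steel: M = 0.750×10⁻³
  gray cast iron: M = 0.724×10⁻³
  molybdenum: M = 0.680×10⁻³
  bronze: M = 0.538×10⁻³
Silicon nitride has the largest M.

silicon nitride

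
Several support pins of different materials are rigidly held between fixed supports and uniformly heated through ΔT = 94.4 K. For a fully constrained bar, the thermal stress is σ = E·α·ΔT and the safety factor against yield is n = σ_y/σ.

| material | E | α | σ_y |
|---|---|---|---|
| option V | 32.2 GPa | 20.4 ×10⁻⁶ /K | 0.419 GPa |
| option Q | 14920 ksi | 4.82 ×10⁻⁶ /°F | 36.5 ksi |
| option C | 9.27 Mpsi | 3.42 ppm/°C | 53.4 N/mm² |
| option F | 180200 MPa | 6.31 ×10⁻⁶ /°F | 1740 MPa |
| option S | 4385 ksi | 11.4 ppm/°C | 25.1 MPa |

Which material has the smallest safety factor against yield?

option S

In consistent units (E in GPa, α in ×10⁻⁶/K, σ_y in MPa):
  option V: E = 32.20, α = 20.4, σ_y = 419.0 → σ = 62.0 MPa, n = 6.76
  option Q: E = 102.9, α = 8.68, σ_y = 251.7 → σ = 84.3 MPa, n = 2.99
  option C: E = 63.91, α = 3.42, σ_y = 53.40 → σ = 20.6 MPa, n = 2.59
  option F: E = 180.2, α = 11.4, σ_y = 1740 → σ = 193 MPa, n = 9.01
  option S: E = 30.23, α = 11.4, σ_y = 25.10 → σ = 32.5 MPa, n = 0.771
Smallest n: option S with n = 0.771.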